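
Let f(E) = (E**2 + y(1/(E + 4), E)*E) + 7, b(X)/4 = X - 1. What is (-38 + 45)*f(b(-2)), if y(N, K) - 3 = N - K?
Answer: -385/2 ≈ -192.50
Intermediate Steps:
b(X) = -4 + 4*X (b(X) = 4*(X - 1) = 4*(-1 + X) = -4 + 4*X)
y(N, K) = 3 + N - K (y(N, K) = 3 + (N - K) = 3 + N - K)
f(E) = 7 + E**2 + E*(3 + 1/(4 + E) - E) (f(E) = (E**2 + (3 + 1/(E + 4) - E)*E) + 7 = (E**2 + (3 + 1/(4 + E) - E)*E) + 7 = (E**2 + E*(3 + 1/(4 + E) - E)) + 7 = 7 + E**2 + E*(3 + 1/(4 + E) - E))
(-38 + 45)*f(b(-2)) = (-38 + 45)*((28 + 3*(-4 + 4*(-2))**2 + 20*(-4 + 4*(-2)))/(4 + (-4 + 4*(-2)))) = 7*((28 + 3*(-4 - 8)**2 + 20*(-4 - 8))/(4 + (-4 - 8))) = 7*((28 + 3*(-12)**2 + 20*(-12))/(4 - 12)) = 7*((28 + 3*144 - 240)/(-8)) = 7*(-(28 + 432 - 240)/8) = 7*(-1/8*220) = 7*(-55/2) = -385/2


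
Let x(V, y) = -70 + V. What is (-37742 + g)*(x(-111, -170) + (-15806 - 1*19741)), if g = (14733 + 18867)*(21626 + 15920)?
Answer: -45071152750624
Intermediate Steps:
g = 1261545600 (g = 33600*37546 = 1261545600)
(-37742 + g)*(x(-111, -170) + (-15806 - 1*19741)) = (-37742 + 1261545600)*((-70 - 111) + (-15806 - 1*19741)) = 1261507858*(-181 + (-15806 - 19741)) = 1261507858*(-181 - 35547) = 1261507858*(-35728) = -45071152750624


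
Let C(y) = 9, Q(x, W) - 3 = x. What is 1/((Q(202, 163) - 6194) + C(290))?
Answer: -1/5980 ≈ -0.00016722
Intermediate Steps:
Q(x, W) = 3 + x
1/((Q(202, 163) - 6194) + C(290)) = 1/(((3 + 202) - 6194) + 9) = 1/((205 - 6194) + 9) = 1/(-5989 + 9) = 1/(-5980) = -1/5980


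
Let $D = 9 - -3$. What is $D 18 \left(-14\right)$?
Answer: $-3024$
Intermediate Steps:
$D = 12$ ($D = 9 + 3 = 12$)
$D 18 \left(-14\right) = 12 \cdot 18 \left(-14\right) = 216 \left(-14\right) = -3024$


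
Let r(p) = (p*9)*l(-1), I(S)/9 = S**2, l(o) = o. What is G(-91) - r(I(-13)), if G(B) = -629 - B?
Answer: 13151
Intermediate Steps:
I(S) = 9*S**2
r(p) = -9*p (r(p) = (p*9)*(-1) = (9*p)*(-1) = -9*p)
G(-91) - r(I(-13)) = (-629 - 1*(-91)) - (-9)*9*(-13)**2 = (-629 + 91) - (-9)*9*169 = -538 - (-9)*1521 = -538 - 1*(-13689) = -538 + 13689 = 13151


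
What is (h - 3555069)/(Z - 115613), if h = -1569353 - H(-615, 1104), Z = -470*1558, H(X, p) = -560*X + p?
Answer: 5469926/847873 ≈ 6.4513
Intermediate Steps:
H(X, p) = p - 560*X
Z = -732260
h = -1914857 (h = -1569353 - (1104 - 560*(-615)) = -1569353 - (1104 + 344400) = -1569353 - 1*345504 = -1569353 - 345504 = -1914857)
(h - 3555069)/(Z - 115613) = (-1914857 - 3555069)/(-732260 - 115613) = -5469926/(-847873) = -5469926*(-1/847873) = 5469926/847873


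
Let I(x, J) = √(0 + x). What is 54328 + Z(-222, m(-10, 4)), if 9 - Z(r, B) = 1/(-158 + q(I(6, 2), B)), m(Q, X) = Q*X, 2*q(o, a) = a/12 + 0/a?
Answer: 26027426/479 ≈ 54337.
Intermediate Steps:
I(x, J) = √x
q(o, a) = a/24 (q(o, a) = (a/12 + 0/a)/2 = (a*(1/12) + 0)/2 = (a/12 + 0)/2 = (a/12)/2 = a/24)
Z(r, B) = 9 - 1/(-158 + B/24)
54328 + Z(-222, m(-10, 4)) = 54328 + 3*(-11384 + 3*(-10*4))/(-3792 - 10*4) = 54328 + 3*(-11384 + 3*(-40))/(-3792 - 40) = 54328 + 3*(-11384 - 120)/(-3832) = 54328 + 3*(-1/3832)*(-11504) = 54328 + 4314/479 = 26027426/479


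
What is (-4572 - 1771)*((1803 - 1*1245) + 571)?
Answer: -7161247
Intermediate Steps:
(-4572 - 1771)*((1803 - 1*1245) + 571) = -6343*((1803 - 1245) + 571) = -6343*(558 + 571) = -6343*1129 = -7161247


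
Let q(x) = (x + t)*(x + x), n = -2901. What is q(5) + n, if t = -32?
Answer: -3171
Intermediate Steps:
q(x) = 2*x*(-32 + x) (q(x) = (x - 32)*(x + x) = (-32 + x)*(2*x) = 2*x*(-32 + x))
q(5) + n = 2*5*(-32 + 5) - 2901 = 2*5*(-27) - 2901 = -270 - 2901 = -3171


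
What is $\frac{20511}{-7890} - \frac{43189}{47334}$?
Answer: $- \frac{109302407}{31122105} \approx -3.5121$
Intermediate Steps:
$\frac{20511}{-7890} - \frac{43189}{47334} = 20511 \left(- \frac{1}{7890}\right) - \frac{43189}{47334} = - \frac{6837}{2630} - \frac{43189}{47334} = - \frac{109302407}{31122105}$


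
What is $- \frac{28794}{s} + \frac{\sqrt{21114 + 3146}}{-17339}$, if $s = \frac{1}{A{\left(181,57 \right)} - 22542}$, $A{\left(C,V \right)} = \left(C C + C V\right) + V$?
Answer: $-592954842 - \frac{2 \sqrt{6065}}{17339} \approx -5.9295 \cdot 10^{8}$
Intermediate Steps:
$A{\left(C,V \right)} = V + C^{2} + C V$ ($A{\left(C,V \right)} = \left(C^{2} + C V\right) + V = V + C^{2} + C V$)
$s = \frac{1}{20593}$ ($s = \frac{1}{\left(57 + 181^{2} + 181 \cdot 57\right) - 22542} = \frac{1}{\left(57 + 32761 + 10317\right) - 22542} = \frac{1}{43135 - 22542} = \frac{1}{20593} \approx 4.856 \cdot 10^{-5}$)
$- \frac{28794}{s} + \frac{\sqrt{21114 + 3146}}{-17339} = - 28794 \frac{1}{\frac{1}{20593}} + \frac{\sqrt{21114 + 3146}}{-17339} = \left(-28794\right) 20593 + \sqrt{24260} \left(- \frac{1}{17339}\right) = -592954842 + 2 \sqrt{6065} \left(- \frac{1}{17339}\right) = -592954842 - \frac{2 \sqrt{6065}}{17339}$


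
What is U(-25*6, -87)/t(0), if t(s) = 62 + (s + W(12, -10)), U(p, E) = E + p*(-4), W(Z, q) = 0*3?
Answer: 513/62 ≈ 8.2742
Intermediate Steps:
W(Z, q) = 0
U(p, E) = E - 4*p
t(s) = 62 + s (t(s) = 62 + (s + 0) = 62 + s)
U(-25*6, -87)/t(0) = (-87 - (-100)*6)/(62 + 0) = (-87 - 4*(-150))/62 = (-87 + 600)*(1/62) = 513*(1/62) = 513/62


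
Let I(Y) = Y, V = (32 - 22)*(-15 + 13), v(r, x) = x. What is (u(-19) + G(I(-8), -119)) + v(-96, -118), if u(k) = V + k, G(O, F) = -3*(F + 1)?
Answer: 197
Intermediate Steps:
V = -20 (V = 10*(-2) = -20)
G(O, F) = -3 - 3*F (G(O, F) = -3*(1 + F) = -3 - 3*F)
u(k) = -20 + k
(u(-19) + G(I(-8), -119)) + v(-96, -118) = ((-20 - 19) + (-3 - 3*(-119))) - 118 = (-39 + (-3 + 357)) - 118 = (-39 + 354) - 118 = 315 - 118 = 197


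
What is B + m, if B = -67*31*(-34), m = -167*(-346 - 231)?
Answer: 166977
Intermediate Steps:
m = 96359 (m = -167*(-577) = 96359)
B = 70618 (B = -2077*(-34) = 70618)
B + m = 70618 + 96359 = 166977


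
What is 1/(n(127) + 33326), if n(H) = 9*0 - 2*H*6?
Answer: 1/31802 ≈ 3.1445e-5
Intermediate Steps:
n(H) = -12*H (n(H) = 0 - 12*H = -12*H)
1/(n(127) + 33326) = 1/(-12*127 + 33326) = 1/(-1524 + 33326) = 1/31802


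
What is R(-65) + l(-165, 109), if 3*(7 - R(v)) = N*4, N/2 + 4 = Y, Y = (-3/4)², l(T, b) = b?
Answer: 751/6 ≈ 125.17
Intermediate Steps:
Y = 9/16 (Y = (-3*¼)² = (-¾)² = 9/16 ≈ 0.56250)
N = -55/8 (N = -8 + 2*(9/16) = -8 + 9/8 = -55/8 ≈ -6.8750)
R(v) = 97/6 (R(v) = 7 - (-55)*4/24 = 7 - ⅓*(-55/2) = 7 + 55/6 = 97/6)
R(-65) + l(-165, 109) = 97/6 + 109 = 751/6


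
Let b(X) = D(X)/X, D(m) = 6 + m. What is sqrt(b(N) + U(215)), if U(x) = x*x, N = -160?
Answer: sqrt(18490385)/20 ≈ 215.00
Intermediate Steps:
b(X) = (6 + X)/X
U(x) = x**2
sqrt(b(N) + U(215)) = sqrt((6 - 160)/(-160) + 215**2) = sqrt(-1/160*(-154) + 46225) = sqrt(77/80 + 46225) = sqrt(3698077/80) = sqrt(18490385)/20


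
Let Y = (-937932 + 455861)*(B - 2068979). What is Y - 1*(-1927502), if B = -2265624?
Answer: 2089588330315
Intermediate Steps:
Y = 2089586402813 (Y = (-937932 + 455861)*(-2265624 - 2068979) = -482071*(-4334603) = 2089586402813)
Y - 1*(-1927502) = 2089586402813 - 1*(-1927502) = 2089586402813 + 1927502 = 2089588330315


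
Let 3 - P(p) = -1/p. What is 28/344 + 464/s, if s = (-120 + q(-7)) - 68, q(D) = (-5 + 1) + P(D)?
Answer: -67515/28466 ≈ -2.3718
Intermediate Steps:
P(p) = 3 + 1/p (P(p) = 3 - (-1)/p = 3 + 1/p)
q(D) = -1 + 1/D (q(D) = (-5 + 1) + (3 + 1/D) = -4 + (3 + 1/D) = -1 + 1/D)
s = -1324/7 (s = (-120 + (1 - 1*(-7))/(-7)) - 68 = (-120 - (1 + 7)/7) - 68 = (-120 - ⅐*8) - 68 = (-120 - 8/7) - 68 = -848/7 - 68 = -1324/7 ≈ -189.14)
28/344 + 464/s = 28/344 + 464/(-1324/7) = 28*(1/344) + 464*(-7/1324) = 7/86 - 812/331 = -67515/28466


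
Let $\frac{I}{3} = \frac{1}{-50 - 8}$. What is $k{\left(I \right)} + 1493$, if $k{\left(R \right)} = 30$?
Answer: $1523$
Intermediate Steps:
$I = - \frac{3}{58}$ ($I = \frac{3}{-50 - 8} = \frac{3}{-58} = 3 \left(- \frac{1}{58}\right) = - \frac{3}{58} \approx -0.051724$)
$k{\left(I \right)} + 1493 = 30 + 1493 = 1523$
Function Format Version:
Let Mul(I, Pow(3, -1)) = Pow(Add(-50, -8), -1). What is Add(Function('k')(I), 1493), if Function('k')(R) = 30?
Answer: 1523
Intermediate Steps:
I = Rational(-3, 58) (I = Mul(3, Pow(Add(-50, -8), -1)) = Mul(3, Pow(-58, -1)) = Mul(3, Rational(-1, 58)) = Rational(-3, 58) ≈ -0.051724)
Add(Function('k')(I), 1493) = Add(30, 1493) = 1523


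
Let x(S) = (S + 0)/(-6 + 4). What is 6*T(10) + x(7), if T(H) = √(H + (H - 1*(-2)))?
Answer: -7/2 + 6*√22 ≈ 24.642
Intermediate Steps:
T(H) = √(2 + 2*H) (T(H) = √(H + (H + 2)) = √(H + (2 + H)) = √(2 + 2*H))
x(S) = -S/2 (x(S) = S/(-2) = S*(-½) = -S/2)
6*T(10) + x(7) = 6*√(2 + 2*10) - ½*7 = 6*√(2 + 20) - 7/2 = 6*√22 - 7/2 = -7/2 + 6*√22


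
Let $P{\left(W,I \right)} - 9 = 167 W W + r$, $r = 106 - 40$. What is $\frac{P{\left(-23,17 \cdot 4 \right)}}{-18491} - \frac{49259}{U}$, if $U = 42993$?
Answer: $- \frac{428382113}{72271233} \approx -5.9274$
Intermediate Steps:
$r = 66$ ($r = 106 - 40 = 66$)
$P{\left(W,I \right)} = 75 + 167 W^{2}$ ($P{\left(W,I \right)} = 9 + \left(167 W W + 66\right) = 9 + \left(167 W^{2} + 66\right) = 9 + \left(66 + 167 W^{2}\right) = 75 + 167 W^{2}$)
$\frac{P{\left(-23,17 \cdot 4 \right)}}{-18491} - \frac{49259}{U} = \frac{75 + 167 \left(-23\right)^{2}}{-18491} - \frac{49259}{42993} = \left(75 + 167 \cdot 529\right) \left(- \frac{1}{18491}\right) - \frac{49259}{42993} = \left(75 + 88343\right) \left(- \frac{1}{18491}\right) - \frac{49259}{42993} = 88418 \left(- \frac{1}{18491}\right) - \frac{49259}{42993} = - \frac{8038}{1681} - \frac{49259}{42993} = - \frac{428382113}{72271233}$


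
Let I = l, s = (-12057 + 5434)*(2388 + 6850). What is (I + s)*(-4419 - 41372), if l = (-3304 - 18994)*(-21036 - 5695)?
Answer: -24491983250124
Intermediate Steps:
l = 596047838 (l = -22298*(-26731) = 596047838)
s = -61183274 (s = -6623*9238 = -61183274)
I = 596047838
(I + s)*(-4419 - 41372) = (596047838 - 61183274)*(-4419 - 41372) = 534864564*(-45791) = -24491983250124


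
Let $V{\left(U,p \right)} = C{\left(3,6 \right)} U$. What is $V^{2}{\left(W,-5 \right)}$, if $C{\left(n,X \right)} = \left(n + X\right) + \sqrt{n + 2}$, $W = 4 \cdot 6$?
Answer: $49536 + 10368 \sqrt{5} \approx 72720.0$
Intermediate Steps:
$W = 24$
$C{\left(n,X \right)} = X + n + \sqrt{2 + n}$ ($C{\left(n,X \right)} = \left(X + n\right) + \sqrt{2 + n} = X + n + \sqrt{2 + n}$)
$V{\left(U,p \right)} = U \left(9 + \sqrt{5}\right)$ ($V{\left(U,p \right)} = \left(6 + 3 + \sqrt{2 + 3}\right) U = \left(6 + 3 + \sqrt{5}\right) U = \left(9 + \sqrt{5}\right) U = U \left(9 + \sqrt{5}\right)$)
$V^{2}{\left(W,-5 \right)} = \left(24 \left(9 + \sqrt{5}\right)\right)^{2} = \left(216 + 24 \sqrt{5}\right)^{2}$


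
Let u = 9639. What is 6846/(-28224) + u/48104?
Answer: -24349/577248 ≈ -0.042181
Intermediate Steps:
6846/(-28224) + u/48104 = 6846/(-28224) + 9639/48104 = 6846*(-1/28224) + 9639*(1/48104) = -163/672 + 1377/6872 = -24349/577248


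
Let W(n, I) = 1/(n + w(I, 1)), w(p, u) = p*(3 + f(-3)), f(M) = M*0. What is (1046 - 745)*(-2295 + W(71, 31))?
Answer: -113290079/164 ≈ -6.9079e+5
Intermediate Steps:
f(M) = 0
w(p, u) = 3*p (w(p, u) = p*(3 + 0) = p*3 = 3*p)
W(n, I) = 1/(n + 3*I)
(1046 - 745)*(-2295 + W(71, 31)) = (1046 - 745)*(-2295 + 1/(71 + 3*31)) = 301*(-2295 + 1/(71 + 93)) = 301*(-2295 + 1/164) = 301*(-376379/164) = -113290079/164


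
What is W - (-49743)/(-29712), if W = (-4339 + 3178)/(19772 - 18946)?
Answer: -12597225/4090352 ≈ -3.0797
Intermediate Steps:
W = -1161/826 ≈ -1.4056
W - (-49743)/(-29712) = -1161/826 - (-49743)/(-29712) = -1161/826 - (-49743)*(-1)/29712 = -1161/826 - 1*16581/9904 = -1161/826 - 16581/9904 = -12597225/4090352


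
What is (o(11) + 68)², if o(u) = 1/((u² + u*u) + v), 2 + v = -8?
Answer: 248913729/53824 ≈ 4624.6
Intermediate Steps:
v = -10 (v = -2 - 8 = -10)
o(u) = 1/(-10 + 2*u²) (o(u) = 1/((u² + u*u) - 10) = 1/((u² + u²) - 10) = 1/(2*u² - 10) = 1/(-10 + 2*u²))
(o(11) + 68)² = (1/(2*(-5 + 11²)) + 68)² = (1/(2*(-5 + 121)) + 68)² = ((½)/116 + 68)² = ((½)*(1/116) + 68)² = (1/232 + 68)² = (15777/232)² = 248913729/53824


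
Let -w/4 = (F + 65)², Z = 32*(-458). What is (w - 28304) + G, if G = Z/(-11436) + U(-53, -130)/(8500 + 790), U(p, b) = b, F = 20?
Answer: -151931086555/2656011 ≈ -57203.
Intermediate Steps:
Z = -14656
w = -28900 (w = -4*(20 + 65)² = -4*85² = -4*7225 = -28900)
G = 3366689/2656011 (G = -14656/(-11436) - 130/(8500 + 790) = -14656*(-1/11436) - 130/9290 = 3664/2859 - 130*1/9290 = 3664/2859 - 13/929 = 3366689/2656011 ≈ 1.2676)
(w - 28304) + G = (-28900 - 28304) + 3366689/2656011 = -57204 + 3366689/2656011 = -151931086555/2656011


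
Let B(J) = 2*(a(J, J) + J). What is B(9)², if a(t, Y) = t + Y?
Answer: 2916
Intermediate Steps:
a(t, Y) = Y + t
B(J) = 6*J (B(J) = 2*((J + J) + J) = 2*(2*J + J) = 2*(3*J) = 6*J)
B(9)² = (6*9)² = 54² = 2916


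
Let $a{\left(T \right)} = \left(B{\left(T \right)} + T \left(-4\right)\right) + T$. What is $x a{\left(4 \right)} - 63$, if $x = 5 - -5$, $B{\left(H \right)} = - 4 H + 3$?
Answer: $-313$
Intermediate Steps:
$B{\left(H \right)} = 3 - 4 H$
$x = 10$ ($x = 5 + 5 = 10$)
$a{\left(T \right)} = 3 - 7 T$ ($a{\left(T \right)} = \left(\left(3 - 4 T\right) + T \left(-4\right)\right) + T = \left(\left(3 - 4 T\right) - 4 T\right) + T = \left(3 - 8 T\right) + T = 3 - 7 T$)
$x a{\left(4 \right)} - 63 = 10 \left(3 - 28\right) - 63 = 10 \left(-25\right) - 63 = -250 - 63 = -313$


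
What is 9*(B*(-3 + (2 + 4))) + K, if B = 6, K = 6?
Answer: 168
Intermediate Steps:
9*(B*(-3 + (2 + 4))) + K = 9*(6*(-3 + (2 + 4))) + 6 = 9*(6*(-3 + 6)) + 6 = 9*(6*3) + 6 = 9*18 + 6 = 162 + 6 = 168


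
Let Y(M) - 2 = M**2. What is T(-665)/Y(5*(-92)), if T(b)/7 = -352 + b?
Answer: -2373/70534 ≈ -0.033643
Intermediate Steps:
T(b) = -2464 + 7*b (T(b) = 7*(-352 + b) = -2464 + 7*b)
Y(M) = 2 + M**2
T(-665)/Y(5*(-92)) = (-2464 + 7*(-665))/(2 + (5*(-92))**2) = (-2464 - 4655)/(2 + (-460)**2) = -7119/(2 + 211600) = -7119/211602 = -7119*1/211602 = -2373/70534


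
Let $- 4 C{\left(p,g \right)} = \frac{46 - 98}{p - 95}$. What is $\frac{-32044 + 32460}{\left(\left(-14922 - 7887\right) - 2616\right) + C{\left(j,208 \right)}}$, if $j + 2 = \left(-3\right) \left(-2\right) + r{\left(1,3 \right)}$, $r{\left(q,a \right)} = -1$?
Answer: $- \frac{38272}{2339113} \approx -0.016362$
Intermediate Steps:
$j = 3$ ($j = -2 - -5 = -2 + \left(6 - 1\right) = -2 + 5 = 3$)
$C{\left(p,g \right)} = \frac{13}{-95 + p}$ ($C{\left(p,g \right)} = - \frac{\left(46 - 98\right) \frac{1}{p - 95}}{4} = - \frac{\left(-52\right) \frac{1}{-95 + p}}{4} = \frac{13}{-95 + p}$)
$\frac{-32044 + 32460}{\left(\left(-14922 - 7887\right) - 2616\right) + C{\left(j,208 \right)}} = \frac{-32044 + 32460}{\left(\left(-14922 - 7887\right) - 2616\right) + \frac{13}{-95 + 3}} = \frac{416}{\left(-22809 - 2616\right) + \frac{13}{-92}} = \frac{416}{-25425 + 13 \left(- \frac{1}{92}\right)} = \frac{416}{-25425 - \frac{13}{92}} = \frac{416}{- \frac{2339113}{92}} = 416 \left(- \frac{92}{2339113}\right) = - \frac{38272}{2339113}$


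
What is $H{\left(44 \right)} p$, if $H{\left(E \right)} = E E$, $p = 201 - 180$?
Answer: $40656$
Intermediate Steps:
$p = 21$ ($p = 201 - 180 = 21$)
$H{\left(E \right)} = E^{2}$
$H{\left(44 \right)} p = 44^{2} \cdot 21 = 1936 \cdot 21 = 40656$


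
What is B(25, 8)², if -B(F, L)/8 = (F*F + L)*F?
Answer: 16027560000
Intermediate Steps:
B(F, L) = -8*F*(L + F²) (B(F, L) = -8*(F*F + L)*F = -8*(F² + L)*F = -8*(L + F²)*F = -8*F*(L + F²))
B(25, 8)² = (-8*25*(8 + 25²))² = (-8*25*(8 + 625))² = (-8*25*633)² = (-126600)² = 16027560000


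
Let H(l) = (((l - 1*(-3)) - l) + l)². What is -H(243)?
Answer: -60516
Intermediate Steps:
H(l) = (3 + l)² (H(l) = (((l + 3) - l) + l)² = (((3 + l) - l) + l)² = (3 + l)²)
-H(243) = -(3 + 243)² = -1*246² = -1*60516 = -60516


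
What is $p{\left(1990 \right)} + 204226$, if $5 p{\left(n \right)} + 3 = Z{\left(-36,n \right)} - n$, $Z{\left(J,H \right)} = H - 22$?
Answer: $204221$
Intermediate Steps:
$Z{\left(J,H \right)} = -22 + H$ ($Z{\left(J,H \right)} = H - 22 = -22 + H$)
$p{\left(n \right)} = -5$ ($p{\left(n \right)} = - \frac{3}{5} + \frac{\left(-22 + n\right) - n}{5} = - \frac{3}{5} + \frac{1}{5} \left(-22\right) = - \frac{3}{5} - \frac{22}{5} = -5$)
$p{\left(1990 \right)} + 204226 = -5 + 204226 = 204221$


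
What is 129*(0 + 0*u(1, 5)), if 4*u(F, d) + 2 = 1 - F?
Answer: 0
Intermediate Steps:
u(F, d) = -¼ - F/4 (u(F, d) = -½ + (1 - F)/4 = -½ + (¼ - F/4) = -¼ - F/4)
129*(0 + 0*u(1, 5)) = 129*(0 + 0*(-¼ - ¼*1)) = 129*(0 + 0*(-¼ - ¼)) = 129*(0 + 0*(-½)) = 129*(0 + 0) = 129*0 = 0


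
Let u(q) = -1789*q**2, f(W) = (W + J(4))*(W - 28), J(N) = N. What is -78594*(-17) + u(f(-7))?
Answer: -18387627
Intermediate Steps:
f(W) = (-28 + W)*(4 + W) (f(W) = (W + 4)*(W - 28) = (4 + W)*(-28 + W) = (-28 + W)*(4 + W))
-78594*(-17) + u(f(-7)) = -78594*(-17) - 1789*(-112 + (-7)**2 - 24*(-7))**2 = 1336098 - 1789*(-112 + 49 + 168)**2 = 1336098 - 1789*105**2 = 1336098 - 1789*11025 = 1336098 - 19723725 = -18387627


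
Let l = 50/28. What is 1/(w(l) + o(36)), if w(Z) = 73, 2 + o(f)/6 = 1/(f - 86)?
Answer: 25/1522 ≈ 0.016426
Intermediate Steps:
o(f) = -12 + 6/(-86 + f) (o(f) = -12 + 6/(f - 86) = -12 + 6/(-86 + f))
l = 25/14 (l = 50*(1/28) = 25/14 ≈ 1.7857)
1/(w(l) + o(36)) = 1/(73 + 6*(173 - 2*36)/(-86 + 36)) = 1/(73 + 6*(173 - 72)/(-50)) = 1/(73 + 6*(-1/50)*101) = 1/(73 - 303/25) = 1/(1522/25) = 25/1522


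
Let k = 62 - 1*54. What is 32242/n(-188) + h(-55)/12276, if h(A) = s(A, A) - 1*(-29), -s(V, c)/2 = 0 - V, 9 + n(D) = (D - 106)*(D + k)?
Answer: 43501889/72170604 ≈ 0.60276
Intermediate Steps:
k = 8 (k = 62 - 54 = 8)
n(D) = -9 + (-106 + D)*(8 + D) (n(D) = -9 + (D - 106)*(D + 8) = -9 + (-106 + D)*(8 + D))
s(V, c) = 2*V (s(V, c) = -2*(0 - V) = -(-2)*V = 2*V)
h(A) = 29 + 2*A (h(A) = 2*A - 1*(-29) = 2*A + 29 = 29 + 2*A)
32242/n(-188) + h(-55)/12276 = 32242/(-857 + (-188)² - 98*(-188)) + (29 + 2*(-55))/12276 = 32242/(-857 + 35344 + 18424) + (29 - 110)*(1/12276) = 32242/52911 - 81*1/12276 = 32242*(1/52911) - 9/1364 = 32242/52911 - 9/1364 = 43501889/72170604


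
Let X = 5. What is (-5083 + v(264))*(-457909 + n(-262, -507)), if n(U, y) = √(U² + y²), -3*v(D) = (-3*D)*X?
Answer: 1723111567 - 3763*√325693 ≈ 1.7210e+9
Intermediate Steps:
v(D) = 5*D (v(D) = -(-3*D)*5/3 = -(-5)*D = 5*D)
(-5083 + v(264))*(-457909 + n(-262, -507)) = (-5083 + 5*264)*(-457909 + √((-262)² + (-507)²)) = (-5083 + 1320)*(-457909 + √(68644 + 257049)) = -3763*(-457909 + √325693) = 1723111567 - 3763*√325693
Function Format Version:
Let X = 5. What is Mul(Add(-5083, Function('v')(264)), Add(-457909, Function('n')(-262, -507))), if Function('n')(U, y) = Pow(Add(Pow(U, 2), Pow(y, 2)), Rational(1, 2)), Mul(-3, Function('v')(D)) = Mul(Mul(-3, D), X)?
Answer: Add(1723111567, Mul(-3763, Pow(325693, Rational(1, 2)))) ≈ 1.7210e+9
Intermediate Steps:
Function('v')(D) = Mul(5, D) (Function('v')(D) = Mul(Rational(-1, 3), Mul(Mul(-3, D), 5)) = Mul(Rational(-1, 3), Mul(-15, D)) = Mul(5, D))
Mul(Add(-5083, Function('v')(264)), Add(-457909, Function('n')(-262, -507))) = Mul(Add(-5083, Mul(5, 264)), Add(-457909, Pow(Add(Pow(-262, 2), Pow(-507, 2)), Rational(1, 2)))) = Mul(Add(-5083, 1320), Add(-457909, Pow(Add(68644, 257049), Rational(1, 2)))) = Mul(-3763, Add(-457909, Pow(325693, Rational(1, 2)))) = Add(1723111567, Mul(-3763, Pow(325693, Rational(1, 2))))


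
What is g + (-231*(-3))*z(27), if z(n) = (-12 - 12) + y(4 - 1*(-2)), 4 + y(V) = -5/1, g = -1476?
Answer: -24345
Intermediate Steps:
y(V) = -9 (y(V) = -4 - 5/1 = -4 - 5*1 = -4 - 5 = -9)
z(n) = -33 (z(n) = (-12 - 12) - 9 = -24 - 9 = -33)
g + (-231*(-3))*z(27) = -1476 - 231*(-3)*(-33) = -1476 + 693*(-33) = -1476 - 22869 = -24345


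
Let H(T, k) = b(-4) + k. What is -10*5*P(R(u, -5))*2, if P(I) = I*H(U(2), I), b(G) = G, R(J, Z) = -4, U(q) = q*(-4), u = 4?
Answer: -3200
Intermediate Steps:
U(q) = -4*q
H(T, k) = -4 + k
P(I) = I*(-4 + I)
-10*5*P(R(u, -5))*2 = -10*5*(-4*(-4 - 4))*2 = -10*5*(-4*(-8))*2 = -10*5*32*2 = -1600*2 = -10*320 = -3200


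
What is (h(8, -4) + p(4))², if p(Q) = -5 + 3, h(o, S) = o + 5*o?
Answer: 2116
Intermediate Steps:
h(o, S) = 6*o
p(Q) = -2
(h(8, -4) + p(4))² = (6*8 - 2)² = (48 - 2)² = 46² = 2116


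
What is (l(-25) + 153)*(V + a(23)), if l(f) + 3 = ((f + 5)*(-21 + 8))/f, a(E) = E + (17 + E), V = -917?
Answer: -596092/5 ≈ -1.1922e+5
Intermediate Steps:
a(E) = 17 + 2*E
l(f) = -3 + (-65 - 13*f)/f (l(f) = -3 + ((f + 5)*(-21 + 8))/f = -3 + ((5 + f)*(-13))/f = -3 + (-65 - 13*f)/f)
(l(-25) + 153)*(V + a(23)) = ((-16 - 65/(-25)) + 153)*(-917 + (17 + 2*23)) = ((-16 - 65*(-1/25)) + 153)*(-917 + (17 + 46)) = ((-16 + 13/5) + 153)*(-917 + 63) = (-67/5 + 153)*(-854) = (698/5)*(-854) = -596092/5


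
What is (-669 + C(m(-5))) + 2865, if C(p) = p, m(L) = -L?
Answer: 2201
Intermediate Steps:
(-669 + C(m(-5))) + 2865 = (-669 - 1*(-5)) + 2865 = (-669 + 5) + 2865 = -664 + 2865 = 2201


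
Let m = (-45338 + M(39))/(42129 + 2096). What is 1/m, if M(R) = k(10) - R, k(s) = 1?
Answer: -44225/45376 ≈ -0.97463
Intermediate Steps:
M(R) = 1 - R
m = -45376/44225 (m = (-45338 + (1 - 1*39))/(42129 + 2096) = (-45338 + (1 - 39))/44225 = (-45338 - 38)*(1/44225) = -45376*1/44225 = -45376/44225 ≈ -1.0260)
1/m = 1/(-45376/44225) = -44225/45376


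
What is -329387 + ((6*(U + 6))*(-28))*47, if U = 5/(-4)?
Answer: -366893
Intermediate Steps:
U = -5/4 (U = 5*(-¼) = -5/4 ≈ -1.2500)
-329387 + ((6*(U + 6))*(-28))*47 = -329387 + ((6*(-5/4 + 6))*(-28))*47 = -329387 + ((6*(19/4))*(-28))*47 = -329387 + ((57/2)*(-28))*47 = -329387 - 798*47 = -329387 - 37506 = -366893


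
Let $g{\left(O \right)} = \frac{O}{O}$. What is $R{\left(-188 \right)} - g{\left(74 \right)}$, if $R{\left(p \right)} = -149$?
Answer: $-150$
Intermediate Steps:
$g{\left(O \right)} = 1$
$R{\left(-188 \right)} - g{\left(74 \right)} = -149 - 1 = -150$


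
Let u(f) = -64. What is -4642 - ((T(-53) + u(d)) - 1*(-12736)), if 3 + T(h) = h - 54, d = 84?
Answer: -17204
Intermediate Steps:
T(h) = -57 + h (T(h) = -3 + (h - 54) = -3 + (-54 + h) = -57 + h)
-4642 - ((T(-53) + u(d)) - 1*(-12736)) = -4642 - (((-57 - 53) - 64) - 1*(-12736)) = -4642 - ((-110 - 64) + 12736) = -4642 - (-174 + 12736) = -4642 - 1*12562 = -4642 - 12562 = -17204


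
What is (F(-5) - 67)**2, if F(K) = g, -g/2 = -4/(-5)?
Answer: 117649/25 ≈ 4706.0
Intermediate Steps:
g = -8/5 (g = -(-8)/(-5) = -(-8)*(-1)/5 = -2*4/5 = -8/5 ≈ -1.6000)
F(K) = -8/5
(F(-5) - 67)**2 = (-8/5 - 67)**2 = (-343/5)**2 = 117649/25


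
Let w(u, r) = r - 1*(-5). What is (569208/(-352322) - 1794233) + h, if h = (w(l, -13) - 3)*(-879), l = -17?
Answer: -314370863408/176161 ≈ -1.7846e+6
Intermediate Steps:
w(u, r) = 5 + r (w(u, r) = r + 5 = 5 + r)
h = 9669 (h = ((5 - 13) - 3)*(-879) = (-8 - 3)*(-879) = -11*(-879) = 9669)
(569208/(-352322) - 1794233) + h = (569208/(-352322) - 1794233) + 9669 = (569208*(-1/352322) - 1794233) + 9669 = (-284604/176161 - 1794233) + 9669 = -316074164117/176161 + 9669 = -314370863408/176161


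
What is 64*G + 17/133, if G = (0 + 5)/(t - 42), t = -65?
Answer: -40741/14231 ≈ -2.8628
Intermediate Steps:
G = -5/107 (G = (0 + 5)/(-65 - 42) = 5/(-107) = 5*(-1/107) = -5/107 ≈ -0.046729)
64*G + 17/133 = 64*(-5/107) + 17/133 = -320/107 + 17*(1/133) = -320/107 + 17/133 = -40741/14231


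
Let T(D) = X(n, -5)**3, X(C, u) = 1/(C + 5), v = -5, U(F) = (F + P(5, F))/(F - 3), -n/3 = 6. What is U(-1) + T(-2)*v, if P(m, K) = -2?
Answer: 6611/8788 ≈ 0.75228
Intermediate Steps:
n = -18 (n = -3*6 = -18)
U(F) = (-2 + F)/(-3 + F) (U(F) = (F - 2)/(F - 3) = (-2 + F)/(-3 + F))
X(C, u) = 1/(5 + C)
T(D) = -1/2197 (T(D) = (1/(5 - 18))**3 = (1/(-13))**3 = (-1/13)**3 = -1/2197)
U(-1) + T(-2)*v = (-2 - 1)/(-3 - 1) - 1/2197*(-5) = -3/(-4) + 5/2197 = -1/4*(-3) + 5/2197 = 3/4 + 5/2197 = 6611/8788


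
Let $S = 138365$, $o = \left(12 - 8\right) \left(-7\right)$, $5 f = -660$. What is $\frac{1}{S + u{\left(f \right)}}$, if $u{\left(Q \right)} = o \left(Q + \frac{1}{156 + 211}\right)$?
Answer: $\frac{367}{52136359} \approx 7.0392 \cdot 10^{-6}$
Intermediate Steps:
$f = -132$ ($f = \frac{1}{5} \left(-660\right) = -132$)
$o = -28$ ($o = 4 \left(-7\right) = -28$)
$u{\left(Q \right)} = - \frac{28}{367} - 28 Q$ ($u{\left(Q \right)} = - 28 \left(Q + \frac{1}{156 + 211}\right) = - 28 \left(Q + \frac{1}{367}\right) = - 28 \left(\frac{1}{367} + Q\right) = - \frac{28}{367} - 28 Q$)
$\frac{1}{S + u{\left(f \right)}} = \frac{1}{138365 - - \frac{1356404}{367}} = \frac{1}{138365 + \left(- \frac{28}{367} + 3696\right)} = \frac{1}{138365 + \frac{1356404}{367}} = \frac{1}{\frac{52136359}{367}} = \frac{367}{52136359}$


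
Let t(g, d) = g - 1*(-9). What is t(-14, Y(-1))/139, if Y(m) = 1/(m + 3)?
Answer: -5/139 ≈ -0.035971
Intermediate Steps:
Y(m) = 1/(3 + m)
t(g, d) = 9 + g (t(g, d) = g + 9 = 9 + g)
t(-14, Y(-1))/139 = (9 - 14)/139 = -5*1/139 = -5/139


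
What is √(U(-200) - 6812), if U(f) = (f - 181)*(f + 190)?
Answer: I*√3002 ≈ 54.791*I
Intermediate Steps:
U(f) = (-181 + f)*(190 + f)
√(U(-200) - 6812) = √((-34390 + (-200)² + 9*(-200)) - 6812) = √((-34390 + 40000 - 1800) - 6812) = √(3810 - 6812) = √(-3002) = I*√3002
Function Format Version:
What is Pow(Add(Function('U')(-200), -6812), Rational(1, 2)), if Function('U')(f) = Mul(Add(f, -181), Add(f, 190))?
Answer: Mul(I, Pow(3002, Rational(1, 2))) ≈ Mul(54.791, I)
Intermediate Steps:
Function('U')(f) = Mul(Add(-181, f), Add(190, f))
Pow(Add(Function('U')(-200), -6812), Rational(1, 2)) = Pow(Add(Add(-34390, Pow(-200, 2), Mul(9, -200)), -6812), Rational(1, 2)) = Pow(Add(Add(-34390, 40000, -1800), -6812), Rational(1, 2)) = Pow(Add(3810, -6812), Rational(1, 2)) = Pow(-3002, Rational(1, 2)) = Mul(I, Pow(3002, Rational(1, 2)))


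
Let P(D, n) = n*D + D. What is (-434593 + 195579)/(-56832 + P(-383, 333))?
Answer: 119507/92377 ≈ 1.2937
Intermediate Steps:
P(D, n) = D + D*n (P(D, n) = D*n + D = D + D*n)
(-434593 + 195579)/(-56832 + P(-383, 333)) = (-434593 + 195579)/(-56832 - 383*(1 + 333)) = -239014/(-56832 - 383*334) = -239014/(-56832 - 127922) = -239014/(-184754) = -239014*(-1/184754) = 119507/92377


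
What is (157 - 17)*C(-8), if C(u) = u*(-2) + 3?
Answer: 2660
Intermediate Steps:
C(u) = 3 - 2*u (C(u) = -2*u + 3 = 3 - 2*u)
(157 - 17)*C(-8) = (157 - 17)*(3 - 2*(-8)) = 140*(3 + 16) = 140*19 = 2660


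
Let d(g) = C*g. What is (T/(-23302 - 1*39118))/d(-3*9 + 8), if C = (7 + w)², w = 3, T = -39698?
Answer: -19849/59299000 ≈ -0.00033473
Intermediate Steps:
C = 100 (C = (7 + 3)² = 10² = 100)
d(g) = 100*g
(T/(-23302 - 1*39118))/d(-3*9 + 8) = (-39698/(-23302 - 1*39118))/((100*(-3*9 + 8))) = (-39698/(-23302 - 39118))/((100*(-27 + 8))) = (-39698/(-62420))/((100*(-19))) = -39698*(-1/62420)/(-1900) = (19849/31210)*(-1/1900) = -19849/59299000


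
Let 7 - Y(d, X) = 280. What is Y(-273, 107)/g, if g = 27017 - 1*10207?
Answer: -273/16810 ≈ -0.016240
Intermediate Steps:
Y(d, X) = -273 (Y(d, X) = 7 - 1*280 = 7 - 280 = -273)
g = 16810 (g = 27017 - 10207 = 16810)
Y(-273, 107)/g = -273/16810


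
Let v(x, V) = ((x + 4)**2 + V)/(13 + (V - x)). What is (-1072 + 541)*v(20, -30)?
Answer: 289926/37 ≈ 7835.8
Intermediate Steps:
v(x, V) = (V + (4 + x)**2)/(13 + V - x) (v(x, V) = ((4 + x)**2 + V)/(13 + V - x) = (V + (4 + x)**2)/(13 + V - x))
(-1072 + 541)*v(20, -30) = (-1072 + 541)*((-30 + (4 + 20)**2)/(13 - 30 - 1*20)) = -531*(-30 + 24**2)/(13 - 30 - 20) = -531*(-30 + 576)/(-37) = -(-531)*546/37 = -531*(-546/37) = 289926/37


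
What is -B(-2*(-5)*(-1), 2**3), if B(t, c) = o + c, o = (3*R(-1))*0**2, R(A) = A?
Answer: -8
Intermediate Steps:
o = 0 (o = (3*(-1))*0**2 = -3*0 = 0)
B(t, c) = c (B(t, c) = 0 + c = c)
-B(-2*(-5)*(-1), 2**3) = -1*2**3 = -1*8 = -8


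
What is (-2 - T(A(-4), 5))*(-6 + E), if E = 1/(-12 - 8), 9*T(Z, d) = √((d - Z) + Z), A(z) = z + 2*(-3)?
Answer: 121/10 + 121*√5/180 ≈ 13.603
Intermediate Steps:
A(z) = -6 + z (A(z) = z - 6 = -6 + z)
T(Z, d) = √d/9 (T(Z, d) = √((d - Z) + Z)/9 = √d/9)
E = -1/20 (E = 1/(-20) = -1/20 ≈ -0.050000)
(-2 - T(A(-4), 5))*(-6 + E) = (-2 - √5/9)*(-6 - 1/20) = (-2 - √5/9)*(-121/20) = 121/10 + 121*√5/180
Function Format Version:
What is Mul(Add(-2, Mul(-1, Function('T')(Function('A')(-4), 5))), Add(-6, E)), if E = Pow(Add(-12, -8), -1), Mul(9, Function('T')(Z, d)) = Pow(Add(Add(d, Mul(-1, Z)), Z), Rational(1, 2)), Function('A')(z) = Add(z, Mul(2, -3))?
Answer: Add(Rational(121, 10), Mul(Rational(121, 180), Pow(5, Rational(1, 2)))) ≈ 13.603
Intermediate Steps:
Function('A')(z) = Add(-6, z) (Function('A')(z) = Add(z, -6) = Add(-6, z))
Function('T')(Z, d) = Mul(Rational(1, 9), Pow(d, Rational(1, 2))) (Function('T')(Z, d) = Mul(Rational(1, 9), Pow(Add(Add(d, Mul(-1, Z)), Z), Rational(1, 2))) = Mul(Rational(1, 9), Pow(d, Rational(1, 2))))
E = Rational(-1, 20) (E = Pow(-20, -1) = Rational(-1, 20) ≈ -0.050000)
Mul(Add(-2, Mul(-1, Function('T')(Function('A')(-4), 5))), Add(-6, E)) = Mul(Add(-2, Mul(-1, Mul(Rational(1, 9), Pow(5, Rational(1, 2))))), Add(-6, Rational(-1, 20))) = Mul(Add(-2, Mul(Rational(-1, 9), Pow(5, Rational(1, 2)))), Rational(-121, 20)) = Add(Rational(121, 10), Mul(Rational(121, 180), Pow(5, Rational(1, 2))))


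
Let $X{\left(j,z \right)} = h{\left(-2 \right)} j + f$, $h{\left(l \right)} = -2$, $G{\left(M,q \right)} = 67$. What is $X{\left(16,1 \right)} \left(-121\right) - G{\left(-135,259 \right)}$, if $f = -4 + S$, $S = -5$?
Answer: $4894$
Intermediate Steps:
$f = -9$ ($f = -4 - 5 = -9$)
$X{\left(j,z \right)} = -9 - 2 j$ ($X{\left(j,z \right)} = - 2 j - 9 = -9 - 2 j$)
$X{\left(16,1 \right)} \left(-121\right) - G{\left(-135,259 \right)} = \left(-9 - 32\right) \left(-121\right) - 67 = \left(-41\right) \left(-121\right) - 67 = 4961 - 67 = 4894$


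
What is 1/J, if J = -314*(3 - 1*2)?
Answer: -1/314 ≈ -0.0031847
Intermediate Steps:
J = -314 (J = -314*(3 - 2) = -314*1 = -314)
1/J = 1/(-314) = -1/314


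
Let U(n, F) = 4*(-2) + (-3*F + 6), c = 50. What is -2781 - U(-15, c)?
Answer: -2629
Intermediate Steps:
U(n, F) = -2 - 3*F (U(n, F) = -8 + (6 - 3*F) = -2 - 3*F)
-2781 - U(-15, c) = -2781 - (-2 - 3*50) = -2781 - (-2 - 150) = -2781 - 1*(-152) = -2781 + 152 = -2629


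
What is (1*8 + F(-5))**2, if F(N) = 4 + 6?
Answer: 324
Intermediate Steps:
F(N) = 10
(1*8 + F(-5))**2 = (1*8 + 10)**2 = (8 + 10)**2 = 18**2 = 324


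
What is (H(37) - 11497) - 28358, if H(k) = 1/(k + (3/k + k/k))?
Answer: -56155658/1409 ≈ -39855.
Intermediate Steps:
H(k) = 1/(1 + k + 3/k) (H(k) = 1/(k + (3/k + 1)) = 1/(k + (1 + 3/k)) = 1/(1 + k + 3/k))
(H(37) - 11497) - 28358 = (37/(3 + 37 + 37²) - 11497) - 28358 = (37/(3 + 37 + 1369) - 11497) - 28358 = (37/1409 - 11497) - 28358 = -16199236/1409 - 28358 = -56155658/1409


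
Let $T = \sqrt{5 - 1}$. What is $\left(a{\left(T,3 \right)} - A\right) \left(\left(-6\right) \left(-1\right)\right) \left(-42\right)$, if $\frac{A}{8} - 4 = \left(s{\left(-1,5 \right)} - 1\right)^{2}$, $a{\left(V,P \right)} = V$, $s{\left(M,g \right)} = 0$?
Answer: $9576$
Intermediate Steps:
$T = 2$ ($T = \sqrt{4} = 2$)
$A = 40$ ($A = 32 + 8 \left(0 - 1\right)^{2} = 32 + 8 \left(-1\right)^{2} = 32 + 8 \cdot 1 = 32 + 8 = 40$)
$\left(a{\left(T,3 \right)} - A\right) \left(\left(-6\right) \left(-1\right)\right) \left(-42\right) = \left(2 - 40\right) \left(\left(-6\right) \left(-1\right)\right) \left(-42\right) = \left(2 - 40\right) 6 \left(-42\right) = \left(-38\right) 6 \left(-42\right) = \left(-228\right) \left(-42\right) = 9576$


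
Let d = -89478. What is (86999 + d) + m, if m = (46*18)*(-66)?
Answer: -57127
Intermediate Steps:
m = -54648 (m = 828*(-66) = -54648)
(86999 + d) + m = (86999 - 89478) - 54648 = -2479 - 54648 = -57127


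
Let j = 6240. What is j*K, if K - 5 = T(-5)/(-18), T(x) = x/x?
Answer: 92560/3 ≈ 30853.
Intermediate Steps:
T(x) = 1
K = 89/18 (K = 5 + 1/(-18) = 5 + 1*(-1/18) = 5 - 1/18 = 89/18 ≈ 4.9444)
j*K = 6240*(89/18) = 92560/3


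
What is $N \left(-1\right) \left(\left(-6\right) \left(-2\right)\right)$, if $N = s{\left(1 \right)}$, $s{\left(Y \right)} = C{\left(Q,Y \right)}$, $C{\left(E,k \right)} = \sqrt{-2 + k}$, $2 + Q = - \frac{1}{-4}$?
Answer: $- 12 i \approx - 12.0 i$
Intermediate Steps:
$Q = - \frac{7}{4}$ ($Q = -2 - \frac{1}{-4} = -2 - - \frac{1}{4} = -2 + \frac{1}{4} = - \frac{7}{4} \approx -1.75$)
$s{\left(Y \right)} = \sqrt{-2 + Y}$
$N = i$ ($N = \sqrt{-2 + 1} = \sqrt{-1} = i \approx 1.0 i$)
$N \left(-1\right) \left(\left(-6\right) \left(-2\right)\right) = i \left(-1\right) \left(\left(-6\right) \left(-2\right)\right) = - i 12 = - 12 i$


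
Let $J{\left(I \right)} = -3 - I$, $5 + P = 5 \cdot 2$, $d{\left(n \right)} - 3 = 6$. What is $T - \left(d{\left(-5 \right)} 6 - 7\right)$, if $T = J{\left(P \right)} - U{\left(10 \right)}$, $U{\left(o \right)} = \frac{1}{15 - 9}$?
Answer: $- \frac{331}{6} \approx -55.167$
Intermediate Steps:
$d{\left(n \right)} = 9$ ($d{\left(n \right)} = 3 + 6 = 9$)
$P = 5$ ($P = -5 + 5 \cdot 2 = -5 + 10 = 5$)
$U{\left(o \right)} = \frac{1}{6}$
$T = - \frac{49}{6}$ ($T = \left(-3 - 5\right) - \frac{1}{6} = -8 - \frac{1}{6} = - \frac{49}{6} \approx -8.1667$)
$T - \left(d{\left(-5 \right)} 6 - 7\right) = - \frac{49}{6} - \left(9 \cdot 6 - 7\right) = - \frac{49}{6} - \left(54 - 7\right) = - \frac{49}{6} - 47 = - \frac{331}{6}$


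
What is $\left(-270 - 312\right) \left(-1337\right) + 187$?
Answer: $778321$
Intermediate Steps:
$\left(-270 - 312\right) \left(-1337\right) + 187 = \left(-582\right) \left(-1337\right) + 187 = 778134 + 187 = 778321$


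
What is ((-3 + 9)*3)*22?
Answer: 396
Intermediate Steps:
((-3 + 9)*3)*22 = (6*3)*22 = 18*22 = 396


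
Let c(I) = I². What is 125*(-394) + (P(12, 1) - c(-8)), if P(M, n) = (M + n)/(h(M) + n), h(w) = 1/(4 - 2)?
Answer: -147916/3 ≈ -49305.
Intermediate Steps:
h(w) = ½ (h(w) = 1/2 = ½)
P(M, n) = (M + n)/(½ + n)
125*(-394) + (P(12, 1) - c(-8)) = 125*(-394) + (2*(12 + 1)/(1 + 2*1) - 1*(-8)²) = -49250 + (2*13/(1 + 2) - 1*64) = -49250 + (2*13/3 - 64) = -49250 + (2*(⅓)*13 - 64) = -49250 + (26/3 - 64) = -49250 - 166/3 = -147916/3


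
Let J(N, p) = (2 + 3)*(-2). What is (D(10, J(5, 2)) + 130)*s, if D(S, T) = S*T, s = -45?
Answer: -1350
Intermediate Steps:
J(N, p) = -10 (J(N, p) = 5*(-2) = -10)
(D(10, J(5, 2)) + 130)*s = (10*(-10) + 130)*(-45) = (-100 + 130)*(-45) = 30*(-45) = -1350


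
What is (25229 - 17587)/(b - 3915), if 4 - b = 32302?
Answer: -7642/36213 ≈ -0.21103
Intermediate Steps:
b = -32298 (b = 4 - 1*32302 = 4 - 32302 = -32298)
(25229 - 17587)/(b - 3915) = (25229 - 17587)/(-32298 - 3915) = 7642/(-36213) = 7642*(-1/36213) = -7642/36213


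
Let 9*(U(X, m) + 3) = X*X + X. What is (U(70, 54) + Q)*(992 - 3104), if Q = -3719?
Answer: 20083712/3 ≈ 6.6946e+6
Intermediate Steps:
U(X, m) = -3 + X/9 + X²/9 (U(X, m) = -3 + (X*X + X)/9 = -3 + (X² + X)/9 = -3 + (X + X²)/9 = -3 + (X/9 + X²/9) = -3 + X/9 + X²/9)
(U(70, 54) + Q)*(992 - 3104) = ((-3 + (⅑)*70 + (⅑)*70²) - 3719)*(992 - 3104) = ((-3 + 70/9 + (⅑)*4900) - 3719)*(-2112) = ((-3 + 70/9 + 4900/9) - 3719)*(-2112) = (4943/9 - 3719)*(-2112) = -28528/9*(-2112) = 20083712/3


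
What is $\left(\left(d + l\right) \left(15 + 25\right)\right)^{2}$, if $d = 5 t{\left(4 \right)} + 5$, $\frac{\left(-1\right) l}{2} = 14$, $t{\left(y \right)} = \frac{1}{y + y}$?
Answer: $801025$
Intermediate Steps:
$t{\left(y \right)} = \frac{1}{2 y}$
$l = -28$ ($l = \left(-2\right) 14 = -28$)
$d = \frac{45}{8}$ ($d = 5 \frac{1}{2 \cdot 4} + 5 = 5 \cdot \frac{1}{2} \cdot \frac{1}{4} + 5 = 5 \cdot \frac{1}{8} + 5 = \frac{5}{8} + 5 = \frac{45}{8} \approx 5.625$)
$\left(\left(d + l\right) \left(15 + 25\right)\right)^{2} = \left(\left(\frac{45}{8} - 28\right) \left(15 + 25\right)\right)^{2} = \left(\left(- \frac{179}{8}\right) 40\right)^{2} = \left(-895\right)^{2} = 801025$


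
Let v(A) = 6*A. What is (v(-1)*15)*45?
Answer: -4050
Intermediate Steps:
(v(-1)*15)*45 = ((6*(-1))*15)*45 = -6*15*45 = -90*45 = -4050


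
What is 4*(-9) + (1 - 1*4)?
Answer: -39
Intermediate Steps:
4*(-9) + (1 - 1*4) = -36 + (1 - 4) = -36 - 3 = -39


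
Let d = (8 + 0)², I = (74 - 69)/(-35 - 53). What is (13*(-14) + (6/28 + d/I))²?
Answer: 8385614329/4900 ≈ 1.7114e+6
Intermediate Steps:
I = -5/88 (I = 5/(-88) = 5*(-1/88) = -5/88 ≈ -0.056818)
d = 64 (d = 8² = 64)
(13*(-14) + (6/28 + d/I))² = (13*(-14) + (6/28 + 64/(-5/88)))² = (-182 + (6*(1/28) + 64*(-88/5)))² = (-182 + (3/14 - 5632/5))² = (-182 - 78833/70)² = (-91573/70)² = 8385614329/4900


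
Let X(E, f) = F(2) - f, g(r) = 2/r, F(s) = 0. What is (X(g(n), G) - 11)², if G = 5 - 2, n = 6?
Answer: 196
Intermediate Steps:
G = 3
X(E, f) = -f (X(E, f) = 0 - f = -f)
(X(g(n), G) - 11)² = (-1*3 - 11)² = (-3 - 11)² = (-14)² = 196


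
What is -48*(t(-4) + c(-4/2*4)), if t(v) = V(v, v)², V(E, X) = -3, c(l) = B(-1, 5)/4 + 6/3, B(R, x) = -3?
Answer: -492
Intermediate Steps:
c(l) = 5/4 (c(l) = -3/4 + 6/3 = -3*¼ + 6*(⅓) = -¾ + 2 = 5/4)
t(v) = 9 (t(v) = (-3)² = 9)
-48*(t(-4) + c(-4/2*4)) = -48*(9 + 5/4) = -48*41/4 = -492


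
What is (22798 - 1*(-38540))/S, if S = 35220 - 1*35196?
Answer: 10223/4 ≈ 2555.8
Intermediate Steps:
S = 24 (S = 35220 - 35196 = 24)
(22798 - 1*(-38540))/S = (22798 - 1*(-38540))/24 = (22798 + 38540)*(1/24) = 61338*(1/24) = 10223/4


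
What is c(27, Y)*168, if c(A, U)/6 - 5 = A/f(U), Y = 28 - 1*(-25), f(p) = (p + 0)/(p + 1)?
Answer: 1736784/53 ≈ 32770.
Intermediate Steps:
f(p) = p/(1 + p)
Y = 53 (Y = 28 + 25 = 53)
c(A, U) = 30 + 6*A*(1 + U)/U (c(A, U) = 30 + 6*(A/((U/(1 + U)))) = 30 + 6*(A*((1 + U)/U)) = 30 + 6*(A*(1 + U)/U) = 30 + 6*A*(1 + U)/U)
c(27, Y)*168 = (30 + 6*27 + 6*27/53)*168 = (30 + 162 + 6*27*(1/53))*168 = (30 + 162 + 162/53)*168 = (10338/53)*168 = 1736784/53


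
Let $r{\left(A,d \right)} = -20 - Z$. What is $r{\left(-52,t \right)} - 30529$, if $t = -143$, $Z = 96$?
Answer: $-30645$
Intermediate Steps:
$r{\left(A,d \right)} = -116$ ($r{\left(A,d \right)} = -20 - 96 = -116$)
$r{\left(-52,t \right)} - 30529 = -116 - 30529 = -30645$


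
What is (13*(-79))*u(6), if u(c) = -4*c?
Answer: 24648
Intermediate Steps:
(13*(-79))*u(6) = (13*(-79))*(-4*6) = -1027*(-24) = 24648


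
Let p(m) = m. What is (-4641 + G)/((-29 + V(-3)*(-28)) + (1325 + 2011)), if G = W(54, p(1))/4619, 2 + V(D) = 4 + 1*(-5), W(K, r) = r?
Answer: -21436778/15663029 ≈ -1.3686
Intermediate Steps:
V(D) = -3 (V(D) = -2 + (4 + 1*(-5)) = -2 + (4 - 5) = -2 - 1 = -3)
G = 1/4619 ≈ 0.00021650
(-4641 + G)/((-29 + V(-3)*(-28)) + (1325 + 2011)) = (-4641 + 1/4619)/((-29 - 3*(-28)) + (1325 + 2011)) = -21436778/(4619*((-29 + 84) + 3336)) = -21436778/(4619*(55 + 3336)) = -21436778/4619/3391 = -21436778/4619*1/3391 = -21436778/15663029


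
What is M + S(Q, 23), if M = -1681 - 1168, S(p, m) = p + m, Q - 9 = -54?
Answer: -2871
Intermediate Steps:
Q = -45 (Q = 9 - 54 = -45)
S(p, m) = m + p
M = -2849
M + S(Q, 23) = -2849 + (23 - 45) = -2849 - 22 = -2871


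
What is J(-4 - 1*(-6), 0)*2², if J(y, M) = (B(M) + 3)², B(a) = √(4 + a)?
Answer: 100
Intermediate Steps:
J(y, M) = (3 + √(4 + M))² (J(y, M) = (√(4 + M) + 3)² = (3 + √(4 + M))²)
J(-4 - 1*(-6), 0)*2² = (3 + √(4 + 0))²*2² = (3 + √4)²*4 = (3 + 2)²*4 = 5²*4 = 25*4 = 100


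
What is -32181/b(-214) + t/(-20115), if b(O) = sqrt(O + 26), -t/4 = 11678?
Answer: 46712/20115 + 32181*I*sqrt(47)/94 ≈ 2.3222 + 2347.0*I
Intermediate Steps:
t = -46712 (t = -4*11678 = -46712)
b(O) = sqrt(26 + O)
-32181/b(-214) + t/(-20115) = -32181/sqrt(26 - 214) - 46712/(-20115) = -32181*(-I*sqrt(47)/94) - 46712*(-1/20115) = -32181*(-I*sqrt(47)/94) + 46712/20115 = -(-32181)*I*sqrt(47)/94 + 46712/20115 = 32181*I*sqrt(47)/94 + 46712/20115 = 46712/20115 + 32181*I*sqrt(47)/94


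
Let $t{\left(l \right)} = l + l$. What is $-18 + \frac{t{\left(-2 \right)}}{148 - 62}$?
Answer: $- \frac{776}{43} \approx -18.047$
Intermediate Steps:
$t{\left(l \right)} = 2 l$
$-18 + \frac{t{\left(-2 \right)}}{148 - 62} = -18 + \frac{2 \left(-2\right)}{148 - 62} = -18 - \frac{4}{86} = -18 - \frac{2}{43} = - \frac{776}{43}$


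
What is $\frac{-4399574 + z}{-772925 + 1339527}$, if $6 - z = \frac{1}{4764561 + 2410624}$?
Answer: $- \frac{31567714320081}{4065474171370} \approx -7.7648$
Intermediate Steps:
$z = \frac{43051109}{7175185}$ ($z = 6 - \frac{1}{4764561 + 2410624} = 6 - \frac{1}{7175185} = \frac{43051109}{7175185} \approx 6.0$)
$\frac{-4399574 + z}{-772925 + 1339527} = \frac{-4399574 + \frac{43051109}{7175185}}{-772925 + 1339527} = - \frac{31567714320081}{7175185 \cdot 566602} = \left(- \frac{31567714320081}{7175185}\right) \frac{1}{566602} = - \frac{31567714320081}{4065474171370}$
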